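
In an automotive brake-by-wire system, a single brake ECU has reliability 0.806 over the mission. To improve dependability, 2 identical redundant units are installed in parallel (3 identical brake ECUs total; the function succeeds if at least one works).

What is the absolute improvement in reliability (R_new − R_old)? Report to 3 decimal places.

R_before = 0.806
R_after = 1 − (1 − 0.806)^3 = 0.993
ΔR = 0.993 − 0.806 = 0.187

0.187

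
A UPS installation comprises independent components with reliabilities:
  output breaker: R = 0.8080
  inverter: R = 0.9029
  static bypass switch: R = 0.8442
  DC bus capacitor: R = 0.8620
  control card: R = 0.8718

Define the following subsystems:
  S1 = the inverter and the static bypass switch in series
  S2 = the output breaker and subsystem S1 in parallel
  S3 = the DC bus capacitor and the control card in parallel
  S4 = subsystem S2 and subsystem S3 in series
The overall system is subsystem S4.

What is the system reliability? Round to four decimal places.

Series (inverter and static bypass switch): 0.902900 × 0.844200 = 0.762228
Parallel (output breaker and [0.762228]): 1 − (1 − 0.808000)(1 − 0.762228) = 0.954348
Parallel (DC bus capacitor and control card): 1 − (1 − 0.862000)(1 − 0.871800) = 0.982308
Series ([0.954348] and [0.982308]): 0.954348 × 0.982308 = 0.9375

0.9375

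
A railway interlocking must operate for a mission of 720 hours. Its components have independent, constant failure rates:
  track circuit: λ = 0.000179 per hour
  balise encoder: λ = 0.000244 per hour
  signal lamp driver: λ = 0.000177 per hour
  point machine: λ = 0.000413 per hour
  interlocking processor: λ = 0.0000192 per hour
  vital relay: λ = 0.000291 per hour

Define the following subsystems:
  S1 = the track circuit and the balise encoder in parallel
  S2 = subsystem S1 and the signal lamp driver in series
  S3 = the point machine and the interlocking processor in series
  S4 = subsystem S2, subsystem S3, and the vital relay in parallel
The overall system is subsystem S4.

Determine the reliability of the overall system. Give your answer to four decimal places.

0.9931

R(track circuit) = exp(−0.000179 × 720) = 0.879079
R(balise encoder) = exp(−0.000244 × 720) = 0.838886
R(signal lamp driver) = exp(−0.000177 × 720) = 0.880346
R(point machine) = exp(−0.000413 × 720) = 0.742777
R(interlocking processor) = exp(−0.0000192 × 720) = 0.986271
R(vital relay) = exp(−0.000291 × 720) = 0.810973
Parallel (track circuit and balise encoder): 1 − (1 − 0.879079)(1 − 0.838886) = 0.980518
Series ([0.980518] and signal lamp driver): 0.980518 × 0.880346 = 0.863195
Series (point machine and interlocking processor): 0.742777 × 0.986271 = 0.732579
Parallel ([0.863195], [0.732579], and vital relay): 1 − (1 − 0.863195)(1 − 0.732579)(1 − 0.810973) = 0.9931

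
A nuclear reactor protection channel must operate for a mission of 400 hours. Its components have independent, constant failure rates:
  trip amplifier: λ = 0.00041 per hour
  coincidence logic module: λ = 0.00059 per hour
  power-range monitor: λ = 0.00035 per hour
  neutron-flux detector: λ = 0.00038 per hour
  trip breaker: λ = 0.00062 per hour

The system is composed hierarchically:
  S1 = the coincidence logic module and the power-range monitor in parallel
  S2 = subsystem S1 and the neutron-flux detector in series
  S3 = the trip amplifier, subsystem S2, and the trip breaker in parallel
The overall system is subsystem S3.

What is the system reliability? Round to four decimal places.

R(trip amplifier) = exp(−0.00041 × 400) = 0.848742
R(coincidence logic module) = exp(−0.00059 × 400) = 0.789781
R(power-range monitor) = exp(−0.00035 × 400) = 0.869358
R(neutron-flux detector) = exp(−0.00038 × 400) = 0.858988
R(trip breaker) = exp(−0.00062 × 400) = 0.780360
Parallel (coincidence logic module and power-range monitor): 1 − (1 − 0.789781)(1 − 0.869358) = 0.972537
Series ([0.972537] and neutron-flux detector): 0.972537 × 0.858988 = 0.835398
Parallel (trip amplifier, [0.835398], and trip breaker): 1 − (1 − 0.848742)(1 − 0.835398)(1 − 0.780360) = 0.9945

0.9945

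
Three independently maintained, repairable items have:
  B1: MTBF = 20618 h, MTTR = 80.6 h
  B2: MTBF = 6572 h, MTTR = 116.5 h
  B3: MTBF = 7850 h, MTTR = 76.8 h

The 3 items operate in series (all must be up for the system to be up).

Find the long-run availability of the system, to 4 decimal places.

A(B1) = MTBF/(MTBF+MTTR) = 20618/(20618+80.6) = 0.996106
A(B2) = MTBF/(MTBF+MTTR) = 6572/(6572+116.5) = 0.982582
A(B3) = MTBF/(MTBF+MTTR) = 7850/(7850+76.8) = 0.990311
Series availability: 0.996106 × 0.982582 × 0.990311 = 0.9693

0.9693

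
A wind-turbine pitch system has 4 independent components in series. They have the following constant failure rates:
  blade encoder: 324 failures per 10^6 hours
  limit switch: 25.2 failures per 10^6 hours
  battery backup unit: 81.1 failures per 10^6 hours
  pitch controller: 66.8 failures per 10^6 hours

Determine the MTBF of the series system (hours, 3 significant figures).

2010

Series of exponential components: λ_sys = Σ λ_i
λ_sys = 0.000324 + 0.0000252 + 0.0000811 + 0.0000668 = 4.9710e-04 /h
MTBF = 1 / λ_sys = 2010 h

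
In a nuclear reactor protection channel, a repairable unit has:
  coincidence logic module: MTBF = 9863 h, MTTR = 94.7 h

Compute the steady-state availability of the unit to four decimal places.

A(coincidence logic module) = MTBF/(MTBF+MTTR) = 9863/(9863+94.7) = 0.9905

0.9905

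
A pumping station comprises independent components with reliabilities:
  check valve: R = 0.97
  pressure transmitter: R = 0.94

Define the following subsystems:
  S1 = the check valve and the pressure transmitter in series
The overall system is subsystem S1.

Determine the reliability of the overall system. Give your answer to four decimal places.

Series (check valve and pressure transmitter): 0.970000 × 0.940000 = 0.9118

0.9118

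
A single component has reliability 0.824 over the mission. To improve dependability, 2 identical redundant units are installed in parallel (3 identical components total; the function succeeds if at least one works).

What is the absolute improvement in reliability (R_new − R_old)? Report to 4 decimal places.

0.1705

R_before = 0.824
R_after = 1 − (1 − 0.824)^3 = 0.9945
ΔR = 0.9945 − 0.824 = 0.1705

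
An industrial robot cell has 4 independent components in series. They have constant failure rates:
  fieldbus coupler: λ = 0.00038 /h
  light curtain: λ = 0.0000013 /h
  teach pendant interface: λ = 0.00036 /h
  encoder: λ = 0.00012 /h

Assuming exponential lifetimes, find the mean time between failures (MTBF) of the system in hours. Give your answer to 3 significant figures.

1160

Series of exponential components: λ_sys = Σ λ_i
λ_sys = 0.00038 + 0.0000013 + 0.00036 + 0.00012 = 8.6130e-04 /h
MTBF = 1 / λ_sys = 1160 h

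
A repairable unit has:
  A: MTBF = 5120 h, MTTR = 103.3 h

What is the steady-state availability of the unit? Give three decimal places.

0.980

A(A) = MTBF/(MTBF+MTTR) = 5120/(5120+103.3) = 0.980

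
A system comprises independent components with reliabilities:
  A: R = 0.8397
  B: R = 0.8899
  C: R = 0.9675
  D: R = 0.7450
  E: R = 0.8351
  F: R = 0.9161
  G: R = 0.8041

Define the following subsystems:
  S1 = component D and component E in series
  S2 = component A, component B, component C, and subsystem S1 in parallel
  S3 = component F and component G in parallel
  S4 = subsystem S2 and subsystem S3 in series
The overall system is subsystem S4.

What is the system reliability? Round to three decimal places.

Series (D and E): 0.74500 × 0.83510 = 0.62215
Parallel (A, B, C, and [0.62215]): 1 − (1 − 0.83970)(1 − 0.88990)(1 − 0.96750)(1 − 0.62215) = 0.99978
Parallel (F and G): 1 − (1 − 0.91610)(1 − 0.80410) = 0.98356
Series ([0.99978] and [0.98356]): 0.99978 × 0.98356 = 0.983

0.983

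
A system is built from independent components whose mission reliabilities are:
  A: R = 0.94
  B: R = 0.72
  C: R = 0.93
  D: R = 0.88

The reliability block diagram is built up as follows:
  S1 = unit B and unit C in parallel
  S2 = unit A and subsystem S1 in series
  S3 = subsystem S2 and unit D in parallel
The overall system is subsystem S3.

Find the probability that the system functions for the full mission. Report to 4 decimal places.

Parallel (B and C): 1 − (1 − 0.720000)(1 − 0.930000) = 0.980400
Series (A and [0.980400]): 0.940000 × 0.980400 = 0.921576
Parallel ([0.921576] and D): 1 − (1 − 0.921576)(1 − 0.880000) = 0.9906

0.9906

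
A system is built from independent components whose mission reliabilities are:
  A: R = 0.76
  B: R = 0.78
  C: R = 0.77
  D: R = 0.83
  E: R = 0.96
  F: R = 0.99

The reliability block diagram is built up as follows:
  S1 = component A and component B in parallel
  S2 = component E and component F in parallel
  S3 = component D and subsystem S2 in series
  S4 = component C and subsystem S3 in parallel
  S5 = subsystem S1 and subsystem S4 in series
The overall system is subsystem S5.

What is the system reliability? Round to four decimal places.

Parallel (A and B): 1 − (1 − 0.760000)(1 − 0.780000) = 0.947200
Parallel (E and F): 1 − (1 − 0.960000)(1 − 0.990000) = 0.999600
Series (D and [0.999600]): 0.830000 × 0.999600 = 0.829668
Parallel (C and [0.829668]): 1 − (1 − 0.770000)(1 − 0.829668) = 0.960824
Series ([0.947200] and [0.960824]): 0.947200 × 0.960824 = 0.9101

0.9101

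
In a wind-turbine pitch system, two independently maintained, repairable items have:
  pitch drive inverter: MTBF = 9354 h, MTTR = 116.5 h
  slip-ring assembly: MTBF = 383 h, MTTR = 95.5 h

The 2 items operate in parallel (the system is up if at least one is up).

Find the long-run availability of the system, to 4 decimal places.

0.9975

A(pitch drive inverter) = MTBF/(MTBF+MTTR) = 9354/(9354+116.5) = 0.987699
A(slip-ring assembly) = MTBF/(MTBF+MTTR) = 383/(383+95.5) = 0.800418
Parallel availability: 1 − (1 − 0.987699)(1 − 0.800418) = 0.9975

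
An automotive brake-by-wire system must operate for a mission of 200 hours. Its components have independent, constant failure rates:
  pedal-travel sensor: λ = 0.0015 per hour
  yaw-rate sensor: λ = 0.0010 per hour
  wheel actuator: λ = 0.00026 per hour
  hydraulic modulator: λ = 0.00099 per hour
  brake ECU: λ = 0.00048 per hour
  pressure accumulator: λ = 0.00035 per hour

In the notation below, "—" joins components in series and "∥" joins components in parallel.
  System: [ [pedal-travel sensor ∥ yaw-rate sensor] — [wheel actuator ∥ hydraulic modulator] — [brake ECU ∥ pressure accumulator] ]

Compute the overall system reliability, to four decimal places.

R(pedal-travel sensor) = exp(−0.0015 × 200) = 0.740818
R(yaw-rate sensor) = exp(−0.0010 × 200) = 0.818731
R(wheel actuator) = exp(−0.00026 × 200) = 0.949329
R(hydraulic modulator) = exp(−0.00099 × 200) = 0.820370
R(brake ECU) = exp(−0.00048 × 200) = 0.908464
R(pressure accumulator) = exp(−0.00035 × 200) = 0.932394
Parallel (pedal-travel sensor and yaw-rate sensor): 1 − (1 − 0.740818)(1 − 0.818731) = 0.953018
Parallel (wheel actuator and hydraulic modulator): 1 − (1 − 0.949329)(1 − 0.820370) = 0.990898
Parallel (brake ECU and pressure accumulator): 1 − (1 − 0.908464)(1 − 0.932394) = 0.993812
Series ([0.953018], [0.990898], and [0.993812]): 0.953018 × 0.990898 × 0.993812 = 0.9385

0.9385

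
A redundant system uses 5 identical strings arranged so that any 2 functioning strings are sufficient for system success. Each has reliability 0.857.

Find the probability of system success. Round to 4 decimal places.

R = Σ_{i=2}^{5} C(5,i) p^i (1−p)^{5−i} with p = 0.857
C(5,2)·0.857^2·0.143^3 = 0.021477
C(5,3)·0.857^3·0.143^2 = 0.128711
C(5,4)·0.857^4·0.143^1 = 0.385682
C(5,5)·0.857^5·0.143^0 = 0.462279
Sum = 0.9981

0.9981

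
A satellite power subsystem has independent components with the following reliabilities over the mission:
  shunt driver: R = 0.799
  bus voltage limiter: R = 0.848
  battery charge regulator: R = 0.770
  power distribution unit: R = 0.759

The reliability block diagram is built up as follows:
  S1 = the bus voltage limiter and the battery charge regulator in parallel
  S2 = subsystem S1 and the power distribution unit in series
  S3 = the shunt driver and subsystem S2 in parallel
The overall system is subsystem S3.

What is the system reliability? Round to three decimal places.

0.946

Parallel (bus voltage limiter and battery charge regulator): 1 − (1 − 0.84800)(1 − 0.77000) = 0.96504
Series ([0.96504] and power distribution unit): 0.96504 × 0.75900 = 0.73247
Parallel (shunt driver and [0.73247]): 1 − (1 − 0.79900)(1 − 0.73247) = 0.946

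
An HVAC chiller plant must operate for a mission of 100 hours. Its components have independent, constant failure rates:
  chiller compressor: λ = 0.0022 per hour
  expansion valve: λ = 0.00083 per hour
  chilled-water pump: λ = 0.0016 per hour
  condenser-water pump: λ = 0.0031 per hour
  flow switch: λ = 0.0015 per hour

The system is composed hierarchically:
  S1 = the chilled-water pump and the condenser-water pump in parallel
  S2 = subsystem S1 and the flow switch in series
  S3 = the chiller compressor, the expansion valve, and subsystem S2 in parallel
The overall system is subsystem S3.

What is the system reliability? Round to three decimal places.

0.997

R(chiller compressor) = exp(−0.0022 × 100) = 0.80252
R(expansion valve) = exp(−0.00083 × 100) = 0.92035
R(chilled-water pump) = exp(−0.0016 × 100) = 0.85214
R(condenser-water pump) = exp(−0.0031 × 100) = 0.73345
R(flow switch) = exp(−0.0015 × 100) = 0.86071
Parallel (chilled-water pump and condenser-water pump): 1 − (1 − 0.85214)(1 − 0.73345) = 0.96059
Series ([0.96059] and flow switch): 0.96059 × 0.86071 = 0.82679
Parallel (chiller compressor, expansion valve, and [0.82679]): 1 − (1 − 0.80252)(1 − 0.92035)(1 − 0.82679) = 0.997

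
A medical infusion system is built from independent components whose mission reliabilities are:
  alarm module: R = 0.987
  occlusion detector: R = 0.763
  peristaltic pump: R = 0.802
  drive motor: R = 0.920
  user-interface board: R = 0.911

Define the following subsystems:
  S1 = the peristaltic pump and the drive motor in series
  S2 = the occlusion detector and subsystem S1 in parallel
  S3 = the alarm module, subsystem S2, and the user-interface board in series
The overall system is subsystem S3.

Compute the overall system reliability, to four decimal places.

Series (peristaltic pump and drive motor): 0.802000 × 0.920000 = 0.737840
Parallel (occlusion detector and [0.737840]): 1 − (1 − 0.763000)(1 − 0.737840) = 0.937868
Series (alarm module, [0.937868], and user-interface board): 0.987000 × 0.937868 × 0.911000 = 0.8433

0.8433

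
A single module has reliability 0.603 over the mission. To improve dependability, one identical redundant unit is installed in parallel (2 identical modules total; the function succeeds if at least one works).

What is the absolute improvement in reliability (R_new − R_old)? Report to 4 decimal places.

0.2394

R_before = 0.603
R_after = 1 − (1 − 0.603)^2 = 0.8424
ΔR = 0.8424 − 0.603 = 0.2394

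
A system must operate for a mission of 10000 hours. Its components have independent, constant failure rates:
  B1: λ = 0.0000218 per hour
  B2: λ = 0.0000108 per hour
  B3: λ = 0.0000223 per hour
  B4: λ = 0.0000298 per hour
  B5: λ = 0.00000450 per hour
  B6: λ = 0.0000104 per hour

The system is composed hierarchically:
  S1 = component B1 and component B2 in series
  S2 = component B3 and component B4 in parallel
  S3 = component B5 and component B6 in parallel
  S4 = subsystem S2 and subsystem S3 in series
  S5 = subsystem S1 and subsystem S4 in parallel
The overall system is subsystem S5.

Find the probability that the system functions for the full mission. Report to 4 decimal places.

R(B1) = exp(−0.0000218 × 10000) = 0.804125
R(B2) = exp(−0.0000108 × 10000) = 0.897628
R(B3) = exp(−0.0000223 × 10000) = 0.800115
R(B4) = exp(−0.0000298 × 10000) = 0.742301
R(B5) = exp(−0.00000450 × 10000) = 0.955997
R(B6) = exp(−0.0000104 × 10000) = 0.901225
Series (B1 and B2): 0.804125 × 0.897628 = 0.721805
Parallel (B3 and B4): 1 − (1 − 0.800115)(1 − 0.742301) = 0.948490
Parallel (B5 and B6): 1 − (1 − 0.955997)(1 − 0.901225) = 0.995654
Series ([0.948490] and [0.995654]): 0.948490 × 0.995654 = 0.944368
Parallel ([0.721805] and [0.944368]): 1 − (1 − 0.721805)(1 − 0.944368) = 0.9845

0.9845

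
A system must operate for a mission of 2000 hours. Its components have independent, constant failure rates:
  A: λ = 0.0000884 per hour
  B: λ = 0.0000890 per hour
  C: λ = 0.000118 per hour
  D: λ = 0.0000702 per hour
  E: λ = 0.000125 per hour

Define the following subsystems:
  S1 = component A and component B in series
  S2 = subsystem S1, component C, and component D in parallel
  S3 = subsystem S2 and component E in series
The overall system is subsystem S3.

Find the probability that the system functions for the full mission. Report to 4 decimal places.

0.7724

R(A) = exp(−0.0000884 × 2000) = 0.837947
R(B) = exp(−0.0000890 × 2000) = 0.836942
R(C) = exp(−0.000118 × 2000) = 0.789781
R(D) = exp(−0.0000702 × 2000) = 0.869011
R(E) = exp(−0.000125 × 2000) = 0.778801
Series (A and B): 0.837947 × 0.836942 = 0.701313
Parallel ([0.701313], C, and D): 1 − (1 − 0.701313)(1 − 0.789781)(1 − 0.869011) = 0.991775
Series ([0.991775] and E): 0.991775 × 0.778801 = 0.7724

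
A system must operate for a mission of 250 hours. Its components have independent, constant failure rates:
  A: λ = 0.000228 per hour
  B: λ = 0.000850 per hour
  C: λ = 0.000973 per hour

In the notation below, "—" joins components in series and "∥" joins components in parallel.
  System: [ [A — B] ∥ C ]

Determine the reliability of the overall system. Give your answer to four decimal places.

0.9490

R(A) = exp(−0.000228 × 250) = 0.944594
R(B) = exp(−0.000850 × 250) = 0.808560
R(C) = exp(−0.000973 × 250) = 0.784075
Series (A and B): 0.944594 × 0.808560 = 0.763761
Parallel ([0.763761] and C): 1 − (1 − 0.763761)(1 − 0.784075) = 0.9490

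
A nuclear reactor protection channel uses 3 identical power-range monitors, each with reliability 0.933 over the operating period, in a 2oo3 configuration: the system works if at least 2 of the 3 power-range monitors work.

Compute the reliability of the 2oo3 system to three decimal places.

0.987

R = Σ_{i=2}^{3} C(3,i) p^i (1−p)^{3−i} with p = 0.933
C(3,2)·0.933^2·0.067^1 = 0.17497
C(3,3)·0.933^3·0.067^0 = 0.81217
Sum = 0.987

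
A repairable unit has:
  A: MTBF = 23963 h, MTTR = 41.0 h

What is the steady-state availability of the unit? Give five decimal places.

A(A) = MTBF/(MTBF+MTTR) = 23963/(23963+41.0) = 0.99829

0.99829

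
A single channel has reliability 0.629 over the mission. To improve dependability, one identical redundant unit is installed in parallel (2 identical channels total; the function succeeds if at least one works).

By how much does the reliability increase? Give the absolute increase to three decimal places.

0.233

R_before = 0.629
R_after = 1 − (1 − 0.629)^2 = 0.862
ΔR = 0.862 − 0.629 = 0.233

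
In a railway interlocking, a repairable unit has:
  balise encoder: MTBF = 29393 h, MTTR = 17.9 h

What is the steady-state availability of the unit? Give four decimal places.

A(balise encoder) = MTBF/(MTBF+MTTR) = 29393/(29393+17.9) = 0.9994

0.9994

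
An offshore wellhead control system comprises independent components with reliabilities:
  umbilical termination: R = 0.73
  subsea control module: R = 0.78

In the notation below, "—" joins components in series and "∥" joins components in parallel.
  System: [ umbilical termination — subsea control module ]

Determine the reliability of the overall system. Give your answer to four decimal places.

Series (umbilical termination and subsea control module): 0.730000 × 0.780000 = 0.5694

0.5694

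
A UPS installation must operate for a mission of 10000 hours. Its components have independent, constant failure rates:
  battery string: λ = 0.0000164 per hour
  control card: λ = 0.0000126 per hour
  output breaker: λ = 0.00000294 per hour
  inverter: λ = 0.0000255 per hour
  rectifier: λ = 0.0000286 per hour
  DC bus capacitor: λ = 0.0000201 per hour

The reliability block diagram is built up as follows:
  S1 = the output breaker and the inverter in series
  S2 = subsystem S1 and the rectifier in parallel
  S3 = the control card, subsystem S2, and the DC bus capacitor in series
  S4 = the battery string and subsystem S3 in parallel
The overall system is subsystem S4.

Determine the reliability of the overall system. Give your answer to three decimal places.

R(battery string) = exp(−0.0000164 × 10000) = 0.84874
R(control card) = exp(−0.0000126 × 10000) = 0.88161
R(output breaker) = exp(−0.00000294 × 10000) = 0.97103
R(inverter) = exp(−0.0000255 × 10000) = 0.77492
R(rectifier) = exp(−0.0000286 × 10000) = 0.75126
R(DC bus capacitor) = exp(−0.0000201 × 10000) = 0.81791
Series (output breaker and inverter): 0.97103 × 0.77492 = 0.75247
Parallel ([0.75247] and rectifier): 1 − (1 − 0.75247)(1 − 0.75126) = 0.93843
Series (control card, [0.93843], and DC bus capacitor): 0.88161 × 0.93843 × 0.81791 = 0.67668
Parallel (battery string and [0.67668]): 1 − (1 − 0.84874)(1 − 0.67668) = 0.951

0.951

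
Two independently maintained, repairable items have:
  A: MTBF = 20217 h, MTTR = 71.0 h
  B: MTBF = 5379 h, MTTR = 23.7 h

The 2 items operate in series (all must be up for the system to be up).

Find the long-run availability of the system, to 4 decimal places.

0.9921

A(A) = MTBF/(MTBF+MTTR) = 20217/(20217+71.0) = 0.996500
A(B) = MTBF/(MTBF+MTTR) = 5379/(5379+23.7) = 0.995613
Series availability: 0.996500 × 0.995613 = 0.9921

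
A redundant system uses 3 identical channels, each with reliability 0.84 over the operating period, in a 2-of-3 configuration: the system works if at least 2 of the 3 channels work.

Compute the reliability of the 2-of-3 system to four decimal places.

R = Σ_{i=2}^{3} C(3,i) p^i (1−p)^{3−i} with p = 0.84
C(3,2)·0.84^2·0.16^1 = 0.338688
C(3,3)·0.84^3·0.16^0 = 0.592704
Sum = 0.9314

0.9314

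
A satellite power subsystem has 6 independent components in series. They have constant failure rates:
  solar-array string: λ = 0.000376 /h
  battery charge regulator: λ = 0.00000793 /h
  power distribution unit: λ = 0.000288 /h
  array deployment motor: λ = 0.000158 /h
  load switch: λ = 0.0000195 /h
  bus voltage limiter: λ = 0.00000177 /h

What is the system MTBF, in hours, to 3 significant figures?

Series of exponential components: λ_sys = Σ λ_i
λ_sys = 0.000376 + 0.00000793 + 0.000288 + 0.000158 + 0.0000195 + 0.00000177 = 8.5120e-04 /h
MTBF = 1 / λ_sys = 1170 h

1170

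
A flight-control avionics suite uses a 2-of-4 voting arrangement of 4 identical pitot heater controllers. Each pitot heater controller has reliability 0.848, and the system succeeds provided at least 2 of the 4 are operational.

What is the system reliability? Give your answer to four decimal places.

R = Σ_{i=2}^{4} C(4,i) p^i (1−p)^{4−i} with p = 0.848
C(4,2)·0.848^2·0.152^2 = 0.099685
C(4,3)·0.848^3·0.152^1 = 0.370759
C(4,4)·0.848^4·0.152^0 = 0.517111
Sum = 0.9876

0.9876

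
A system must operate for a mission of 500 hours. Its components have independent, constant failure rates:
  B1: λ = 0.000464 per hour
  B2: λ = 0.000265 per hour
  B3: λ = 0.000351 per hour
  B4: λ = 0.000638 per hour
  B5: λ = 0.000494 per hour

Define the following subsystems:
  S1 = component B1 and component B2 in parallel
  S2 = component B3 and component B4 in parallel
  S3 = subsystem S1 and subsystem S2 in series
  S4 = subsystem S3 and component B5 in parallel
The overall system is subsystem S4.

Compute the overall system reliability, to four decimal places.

R(B1) = exp(−0.000464 × 500) = 0.792946
R(B2) = exp(−0.000265 × 500) = 0.875903
R(B3) = exp(−0.000351 × 500) = 0.839037
R(B4) = exp(−0.000638 × 500) = 0.726876
R(B5) = exp(−0.000494 × 500) = 0.781141
Parallel (B1 and B2): 1 − (1 − 0.792946)(1 − 0.875903) = 0.974305
Parallel (B3 and B4): 1 − (1 − 0.839037)(1 − 0.726876) = 0.956037
Series ([0.974305] and [0.956037]): 0.974305 × 0.956037 = 0.931472
Parallel ([0.931472] and B5): 1 − (1 − 0.931472)(1 − 0.781141) = 0.9850

0.9850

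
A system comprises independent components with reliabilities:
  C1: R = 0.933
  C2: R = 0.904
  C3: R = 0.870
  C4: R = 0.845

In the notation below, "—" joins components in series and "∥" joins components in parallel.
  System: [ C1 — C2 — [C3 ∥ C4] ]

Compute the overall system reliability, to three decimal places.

0.826

Parallel (C3 and C4): 1 − (1 − 0.87000)(1 − 0.84500) = 0.97985
Series (C1, C2, and [0.97985]): 0.93300 × 0.90400 × 0.97985 = 0.826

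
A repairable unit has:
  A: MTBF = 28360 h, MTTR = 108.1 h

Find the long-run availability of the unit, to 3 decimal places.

0.996

A(A) = MTBF/(MTBF+MTTR) = 28360/(28360+108.1) = 0.996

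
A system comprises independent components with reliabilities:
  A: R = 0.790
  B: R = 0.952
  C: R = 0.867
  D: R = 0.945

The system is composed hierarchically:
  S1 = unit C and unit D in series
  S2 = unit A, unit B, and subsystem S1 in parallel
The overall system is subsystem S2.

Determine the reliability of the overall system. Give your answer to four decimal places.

Series (C and D): 0.867000 × 0.945000 = 0.819315
Parallel (A, B, and [0.819315]): 1 − (1 − 0.790000)(1 − 0.952000)(1 − 0.819315) = 0.9982

0.9982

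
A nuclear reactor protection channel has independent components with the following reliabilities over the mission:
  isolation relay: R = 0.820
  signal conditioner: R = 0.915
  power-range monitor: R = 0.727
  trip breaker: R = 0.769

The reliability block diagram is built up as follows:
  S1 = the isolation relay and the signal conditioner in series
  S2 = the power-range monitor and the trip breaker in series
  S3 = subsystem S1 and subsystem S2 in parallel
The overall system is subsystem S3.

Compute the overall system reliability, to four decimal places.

0.8899

Series (isolation relay and signal conditioner): 0.820000 × 0.915000 = 0.750300
Series (power-range monitor and trip breaker): 0.727000 × 0.769000 = 0.559063
Parallel ([0.750300] and [0.559063]): 1 − (1 − 0.750300)(1 − 0.559063) = 0.8899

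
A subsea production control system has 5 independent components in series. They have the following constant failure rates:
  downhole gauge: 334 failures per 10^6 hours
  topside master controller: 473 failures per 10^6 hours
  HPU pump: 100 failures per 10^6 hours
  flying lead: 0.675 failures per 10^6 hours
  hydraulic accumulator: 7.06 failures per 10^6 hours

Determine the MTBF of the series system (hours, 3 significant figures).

1090

Series of exponential components: λ_sys = Σ λ_i
λ_sys = 0.000334 + 0.000473 + 0.000100 + 0.000000675 + 0.00000706 = 9.1473e-04 /h
MTBF = 1 / λ_sys = 1090 h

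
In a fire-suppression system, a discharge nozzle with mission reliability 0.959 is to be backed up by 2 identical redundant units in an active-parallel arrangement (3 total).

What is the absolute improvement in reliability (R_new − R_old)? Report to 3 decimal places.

0.041

R_before = 0.959
R_after = 1 − (1 − 0.959)^3 = 1.000
ΔR = 1.000 − 0.959 = 0.041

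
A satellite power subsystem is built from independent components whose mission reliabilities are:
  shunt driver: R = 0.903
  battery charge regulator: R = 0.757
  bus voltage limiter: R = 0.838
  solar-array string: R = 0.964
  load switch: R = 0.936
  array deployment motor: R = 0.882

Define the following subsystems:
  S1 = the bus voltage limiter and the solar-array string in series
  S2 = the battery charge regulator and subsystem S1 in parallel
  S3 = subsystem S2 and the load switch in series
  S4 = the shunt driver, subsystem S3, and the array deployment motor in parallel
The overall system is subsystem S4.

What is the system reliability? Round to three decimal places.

Series (bus voltage limiter and solar-array string): 0.83800 × 0.96400 = 0.80783
Parallel (battery charge regulator and [0.80783]): 1 − (1 − 0.75700)(1 − 0.80783) = 0.95330
Series ([0.95330] and load switch): 0.95330 × 0.93600 = 0.89229
Parallel (shunt driver, [0.89229], and array deployment motor): 1 − (1 − 0.90300)(1 − 0.89229)(1 − 0.88200) = 0.999

0.999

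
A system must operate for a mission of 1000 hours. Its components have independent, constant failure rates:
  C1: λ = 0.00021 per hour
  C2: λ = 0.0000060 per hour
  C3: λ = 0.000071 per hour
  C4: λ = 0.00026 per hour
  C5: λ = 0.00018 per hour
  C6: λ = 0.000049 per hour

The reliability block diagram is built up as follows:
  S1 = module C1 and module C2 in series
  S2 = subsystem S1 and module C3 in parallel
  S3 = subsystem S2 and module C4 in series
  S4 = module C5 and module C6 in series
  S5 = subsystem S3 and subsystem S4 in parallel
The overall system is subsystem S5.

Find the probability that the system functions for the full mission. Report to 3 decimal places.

0.951

R(C1) = exp(−0.00021 × 1000) = 0.81058
R(C2) = exp(−0.0000060 × 1000) = 0.99402
R(C3) = exp(−0.000071 × 1000) = 0.93146
R(C4) = exp(−0.00026 × 1000) = 0.77105
R(C5) = exp(−0.00018 × 1000) = 0.83527
R(C6) = exp(−0.000049 × 1000) = 0.95218
Series (C1 and C2): 0.81058 × 0.99402 = 0.80573
Parallel ([0.80573] and C3): 1 − (1 − 0.80573)(1 − 0.93146) = 0.98668
Series ([0.98668] and C4): 0.98668 × 0.77105 = 0.76078
Series (C5 and C6): 0.83527 × 0.95218 = 0.79533
Parallel ([0.76078] and [0.79533]): 1 − (1 − 0.76078)(1 − 0.79533) = 0.951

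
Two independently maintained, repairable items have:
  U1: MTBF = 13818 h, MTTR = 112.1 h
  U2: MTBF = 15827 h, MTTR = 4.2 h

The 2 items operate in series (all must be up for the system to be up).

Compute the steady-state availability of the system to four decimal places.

0.9917

A(U1) = MTBF/(MTBF+MTTR) = 13818/(13818+112.1) = 0.991953
A(U2) = MTBF/(MTBF+MTTR) = 15827/(15827+4.2) = 0.999735
Series availability: 0.991953 × 0.999735 = 0.9917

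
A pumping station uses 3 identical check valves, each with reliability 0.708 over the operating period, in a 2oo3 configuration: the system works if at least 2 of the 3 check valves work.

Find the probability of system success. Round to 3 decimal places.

0.794

R = Σ_{i=2}^{3} C(3,i) p^i (1−p)^{3−i} with p = 0.708
C(3,2)·0.708^2·0.292^1 = 0.43911
C(3,3)·0.708^3·0.292^0 = 0.35489
Sum = 0.794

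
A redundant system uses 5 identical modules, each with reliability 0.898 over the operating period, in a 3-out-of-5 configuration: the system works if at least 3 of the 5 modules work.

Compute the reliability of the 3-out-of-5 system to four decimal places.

0.9909

R = Σ_{i=3}^{5} C(5,i) p^i (1−p)^{5−i} with p = 0.898
C(5,3)·0.898^3·0.102^2 = 0.075341
C(5,4)·0.898^4·0.102^1 = 0.331647
C(5,5)·0.898^5·0.102^0 = 0.583958
Sum = 0.9909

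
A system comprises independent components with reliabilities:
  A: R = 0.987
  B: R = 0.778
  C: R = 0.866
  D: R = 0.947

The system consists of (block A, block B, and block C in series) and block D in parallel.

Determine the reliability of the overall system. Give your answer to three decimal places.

0.982

Series (A, B, and C): 0.98700 × 0.77800 × 0.86600 = 0.66499
Parallel ([0.66499] and D): 1 − (1 − 0.66499)(1 − 0.94700) = 0.982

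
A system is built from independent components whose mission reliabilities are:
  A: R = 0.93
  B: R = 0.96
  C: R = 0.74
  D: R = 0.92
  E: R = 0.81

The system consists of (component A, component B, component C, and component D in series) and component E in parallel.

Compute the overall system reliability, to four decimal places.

0.9255

Series (A, B, C, and D): 0.930000 × 0.960000 × 0.740000 × 0.920000 = 0.607818
Parallel ([0.607818] and E): 1 − (1 − 0.607818)(1 − 0.810000) = 0.9255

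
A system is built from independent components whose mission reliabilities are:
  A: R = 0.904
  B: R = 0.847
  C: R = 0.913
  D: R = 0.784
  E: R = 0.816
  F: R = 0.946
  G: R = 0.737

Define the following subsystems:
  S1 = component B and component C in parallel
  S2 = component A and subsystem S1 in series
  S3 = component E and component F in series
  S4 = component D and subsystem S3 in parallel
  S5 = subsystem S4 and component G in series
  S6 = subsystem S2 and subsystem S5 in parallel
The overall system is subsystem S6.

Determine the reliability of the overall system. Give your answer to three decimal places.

Parallel (B and C): 1 − (1 − 0.84700)(1 − 0.91300) = 0.98669
Series (A and [0.98669]): 0.90400 × 0.98669 = 0.89197
Series (E and F): 0.81600 × 0.94600 = 0.77194
Parallel (D and [0.77194]): 1 − (1 − 0.78400)(1 − 0.77194) = 0.95074
Series ([0.95074] and G): 0.95074 × 0.73700 = 0.70070
Parallel ([0.89197] and [0.70070]): 1 − (1 − 0.89197)(1 − 0.70070) = 0.968

0.968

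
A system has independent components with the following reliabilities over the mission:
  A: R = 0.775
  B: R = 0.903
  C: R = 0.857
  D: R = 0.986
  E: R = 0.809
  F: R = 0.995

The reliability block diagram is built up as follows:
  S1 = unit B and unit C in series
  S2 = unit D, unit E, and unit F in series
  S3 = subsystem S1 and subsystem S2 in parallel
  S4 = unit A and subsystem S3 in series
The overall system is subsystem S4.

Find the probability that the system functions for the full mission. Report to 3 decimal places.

Series (B and C): 0.90300 × 0.85700 = 0.77387
Series (D, E, and F): 0.98600 × 0.80900 × 0.99500 = 0.79369
Parallel ([0.77387] and [0.79369]): 1 − (1 − 0.77387)(1 − 0.79369) = 0.95335
Series (A and [0.95335]): 0.77500 × 0.95335 = 0.739

0.739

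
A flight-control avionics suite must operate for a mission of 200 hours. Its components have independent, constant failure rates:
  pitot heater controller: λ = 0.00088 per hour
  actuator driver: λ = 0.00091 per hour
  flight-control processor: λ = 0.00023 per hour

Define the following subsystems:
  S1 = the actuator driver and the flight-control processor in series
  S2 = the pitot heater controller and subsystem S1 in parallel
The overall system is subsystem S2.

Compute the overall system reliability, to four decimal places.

R(pitot heater controller) = exp(−0.00088 × 200) = 0.838618
R(actuator driver) = exp(−0.00091 × 200) = 0.833601
R(flight-control processor) = exp(−0.00023 × 200) = 0.955042
Series (actuator driver and flight-control processor): 0.833601 × 0.955042 = 0.796124
Parallel (pitot heater controller and [0.796124]): 1 − (1 − 0.838618)(1 − 0.796124) = 0.9671

0.9671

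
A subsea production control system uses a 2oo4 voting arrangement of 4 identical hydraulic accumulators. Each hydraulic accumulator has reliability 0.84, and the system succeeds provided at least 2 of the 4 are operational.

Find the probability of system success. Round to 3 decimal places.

R = Σ_{i=2}^{4} C(4,i) p^i (1−p)^{4−i} with p = 0.84
C(4,2)·0.84^2·0.16^2 = 0.10838
C(4,3)·0.84^3·0.16^1 = 0.37933
C(4,4)·0.84^4·0.16^0 = 0.49787
Sum = 0.986

0.986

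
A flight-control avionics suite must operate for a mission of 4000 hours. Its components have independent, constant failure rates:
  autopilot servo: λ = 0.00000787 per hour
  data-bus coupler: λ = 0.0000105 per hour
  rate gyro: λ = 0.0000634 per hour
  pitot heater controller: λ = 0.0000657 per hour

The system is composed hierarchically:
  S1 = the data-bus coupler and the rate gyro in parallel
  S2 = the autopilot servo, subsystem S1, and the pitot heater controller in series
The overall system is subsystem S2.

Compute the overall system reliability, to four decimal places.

R(autopilot servo) = exp(−0.00000787 × 4000) = 0.969010
R(data-bus coupler) = exp(−0.0000105 × 4000) = 0.958870
R(rate gyro) = exp(−0.0000634 × 4000) = 0.776002
R(pitot heater controller) = exp(−0.0000657 × 4000) = 0.768896
Parallel (data-bus coupler and rate gyro): 1 − (1 − 0.958870)(1 − 0.776002) = 0.990787
Series (autopilot servo, [0.990787], and pitot heater controller): 0.969010 × 0.990787 × 0.768896 = 0.7382

0.7382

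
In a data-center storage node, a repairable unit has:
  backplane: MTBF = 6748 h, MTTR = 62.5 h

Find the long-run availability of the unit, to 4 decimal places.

A(backplane) = MTBF/(MTBF+MTTR) = 6748/(6748+62.5) = 0.9908

0.9908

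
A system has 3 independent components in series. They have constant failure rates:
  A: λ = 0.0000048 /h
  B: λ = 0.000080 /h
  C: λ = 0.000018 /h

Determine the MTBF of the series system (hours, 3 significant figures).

9730

Series of exponential components: λ_sys = Σ λ_i
λ_sys = 0.0000048 + 0.000080 + 0.000018 = 1.0280e-04 /h
MTBF = 1 / λ_sys = 9730 h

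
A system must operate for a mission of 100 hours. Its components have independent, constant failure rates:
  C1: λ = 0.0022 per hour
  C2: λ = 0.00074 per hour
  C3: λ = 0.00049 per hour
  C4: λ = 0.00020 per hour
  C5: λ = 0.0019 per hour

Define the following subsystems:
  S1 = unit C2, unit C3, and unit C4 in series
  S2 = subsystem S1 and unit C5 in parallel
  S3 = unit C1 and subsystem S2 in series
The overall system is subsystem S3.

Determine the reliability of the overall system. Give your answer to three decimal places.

R(C1) = exp(−0.0022 × 100) = 0.80252
R(C2) = exp(−0.00074 × 100) = 0.92867
R(C3) = exp(−0.00049 × 100) = 0.95218
R(C4) = exp(−0.00020 × 100) = 0.98020
R(C5) = exp(−0.0019 × 100) = 0.82696
Series (C2, C3, and C4): 0.92867 × 0.95218 × 0.98020 = 0.86675
Parallel ([0.86675] and C5): 1 − (1 − 0.86675)(1 − 0.82696) = 0.97694
Series (C1 and [0.97694]): 0.80252 × 0.97694 = 0.784

0.784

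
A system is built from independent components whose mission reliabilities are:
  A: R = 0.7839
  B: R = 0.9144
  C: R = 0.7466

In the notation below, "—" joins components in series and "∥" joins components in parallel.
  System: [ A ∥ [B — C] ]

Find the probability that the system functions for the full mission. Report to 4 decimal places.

0.9314

Series (B and C): 0.914400 × 0.746600 = 0.682691
Parallel (A and [0.682691]): 1 − (1 − 0.783900)(1 − 0.682691) = 0.9314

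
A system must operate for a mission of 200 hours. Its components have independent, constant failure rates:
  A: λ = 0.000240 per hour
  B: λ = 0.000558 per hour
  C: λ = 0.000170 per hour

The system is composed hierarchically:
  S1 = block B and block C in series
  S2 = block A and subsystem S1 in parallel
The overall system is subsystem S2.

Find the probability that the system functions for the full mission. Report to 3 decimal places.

R(A) = exp(−0.000240 × 200) = 0.95313
R(B) = exp(−0.000558 × 200) = 0.89440
R(C) = exp(−0.000170 × 200) = 0.96657
Series (B and C): 0.89440 × 0.96657 = 0.86450
Parallel (A and [0.86450]): 1 − (1 − 0.95313)(1 − 0.86450) = 0.994

0.994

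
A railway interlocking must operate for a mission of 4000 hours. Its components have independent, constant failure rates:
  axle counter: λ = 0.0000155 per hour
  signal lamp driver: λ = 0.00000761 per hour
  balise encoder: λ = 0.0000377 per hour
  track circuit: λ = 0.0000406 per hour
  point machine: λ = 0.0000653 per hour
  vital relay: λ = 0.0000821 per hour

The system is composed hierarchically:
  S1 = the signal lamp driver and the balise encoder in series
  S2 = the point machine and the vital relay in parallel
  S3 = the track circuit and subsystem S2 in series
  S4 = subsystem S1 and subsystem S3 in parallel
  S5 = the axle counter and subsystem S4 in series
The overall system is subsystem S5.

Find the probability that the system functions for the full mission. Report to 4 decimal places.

0.9080

R(axle counter) = exp(−0.0000155 × 4000) = 0.939883
R(signal lamp driver) = exp(−0.00000761 × 4000) = 0.970019
R(balise encoder) = exp(−0.0000377 × 4000) = 0.860020
R(track circuit) = exp(−0.0000406 × 4000) = 0.850101
R(point machine) = exp(−0.0000653 × 4000) = 0.770127
R(vital relay) = exp(−0.0000821 × 4000) = 0.720075
Series (signal lamp driver and balise encoder): 0.970019 × 0.860020 = 0.834236
Parallel (point machine and vital relay): 1 − (1 − 0.770127)(1 − 0.720075) = 0.935653
Series (track circuit and [0.935653]): 0.850101 × 0.935653 = 0.795400
Parallel ([0.834236] and [0.795400]): 1 − (1 − 0.834236)(1 − 0.795400) = 0.966085
Series (axle counter and [0.966085]): 0.939883 × 0.966085 = 0.9080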